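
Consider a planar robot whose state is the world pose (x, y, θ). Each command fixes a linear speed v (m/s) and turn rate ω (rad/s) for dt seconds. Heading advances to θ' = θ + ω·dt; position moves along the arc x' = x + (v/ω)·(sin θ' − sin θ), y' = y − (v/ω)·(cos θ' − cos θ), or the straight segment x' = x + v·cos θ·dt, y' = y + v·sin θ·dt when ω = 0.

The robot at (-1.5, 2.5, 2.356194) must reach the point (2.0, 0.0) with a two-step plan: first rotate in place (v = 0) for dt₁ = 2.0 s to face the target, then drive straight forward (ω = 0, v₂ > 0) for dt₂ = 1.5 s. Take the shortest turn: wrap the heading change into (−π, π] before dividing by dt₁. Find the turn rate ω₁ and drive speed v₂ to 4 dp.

ω₁ = -1.4882, v₂ = 2.8674

heading to target = atan2(0−2.5, 2−-1.5) = -0.6202
Δθ = wrap(-0.6202 − 2.3562) = -2.9764; ω₁ = Δθ/dt₁ = -1.4882
distance = √((2−-1.5)² + (0−2.5)²) = 4.3012; v₂ = distance/dt₂ = 2.8674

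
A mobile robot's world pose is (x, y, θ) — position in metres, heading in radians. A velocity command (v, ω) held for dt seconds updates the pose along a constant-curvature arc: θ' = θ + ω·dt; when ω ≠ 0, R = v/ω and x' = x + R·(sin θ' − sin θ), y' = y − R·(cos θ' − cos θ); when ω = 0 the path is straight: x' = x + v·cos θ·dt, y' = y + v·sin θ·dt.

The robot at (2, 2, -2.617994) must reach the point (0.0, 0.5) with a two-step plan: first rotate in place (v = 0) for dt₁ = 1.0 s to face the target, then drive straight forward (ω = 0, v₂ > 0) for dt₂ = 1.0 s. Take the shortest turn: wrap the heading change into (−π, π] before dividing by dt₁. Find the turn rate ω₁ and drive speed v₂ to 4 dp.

ω₁ = 0.1199, v₂ = 2.5000

heading to target = atan2(0.5−2, 0−2) = -2.4981
Δθ = wrap(-2.4981 − -2.6180) = 0.1199; ω₁ = Δθ/dt₁ = 0.1199
distance = √((0−2)² + (0.5−2)²) = 2.5000; v₂ = distance/dt₂ = 2.5000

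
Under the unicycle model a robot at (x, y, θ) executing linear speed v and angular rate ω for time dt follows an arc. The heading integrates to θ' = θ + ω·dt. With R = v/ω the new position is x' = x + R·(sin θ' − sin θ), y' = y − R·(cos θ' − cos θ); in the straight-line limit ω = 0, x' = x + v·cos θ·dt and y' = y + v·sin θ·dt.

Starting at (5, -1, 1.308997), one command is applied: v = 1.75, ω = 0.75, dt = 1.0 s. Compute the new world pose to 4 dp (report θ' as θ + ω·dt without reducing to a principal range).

θ' = 1.3090 + 0.75·1.0 = 2.0590
R = v/ω = 1.75/0.75 = 2.3333
x' = 5 + 2.3333·(sin 2.0590 − sin 1.3090) = 4.8069
y' = -1 − 2.3333·(cos 2.0590 − cos 1.3090) = 0.6983

(4.8069, 0.6983, 2.0590)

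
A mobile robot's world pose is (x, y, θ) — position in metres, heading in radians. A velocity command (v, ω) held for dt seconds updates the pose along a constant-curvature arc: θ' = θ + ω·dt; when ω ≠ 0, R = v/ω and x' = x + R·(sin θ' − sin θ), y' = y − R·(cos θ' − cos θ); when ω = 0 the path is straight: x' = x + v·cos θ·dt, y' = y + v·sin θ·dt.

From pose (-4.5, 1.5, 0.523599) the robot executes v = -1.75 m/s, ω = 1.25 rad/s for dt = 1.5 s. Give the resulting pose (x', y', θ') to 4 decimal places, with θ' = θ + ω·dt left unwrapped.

θ' = 0.5236 + 1.25·1.5 = 2.3986
R = v/ω = -1.75/1.25 = -1.4000
x' = -4.5 + -1.4000·(sin 2.3986 − sin 0.5236) = -4.7471
y' = 1.5 − -1.4000·(cos 2.3986 − cos 0.5236) = -0.7435

(-4.7471, -0.7435, 2.3986)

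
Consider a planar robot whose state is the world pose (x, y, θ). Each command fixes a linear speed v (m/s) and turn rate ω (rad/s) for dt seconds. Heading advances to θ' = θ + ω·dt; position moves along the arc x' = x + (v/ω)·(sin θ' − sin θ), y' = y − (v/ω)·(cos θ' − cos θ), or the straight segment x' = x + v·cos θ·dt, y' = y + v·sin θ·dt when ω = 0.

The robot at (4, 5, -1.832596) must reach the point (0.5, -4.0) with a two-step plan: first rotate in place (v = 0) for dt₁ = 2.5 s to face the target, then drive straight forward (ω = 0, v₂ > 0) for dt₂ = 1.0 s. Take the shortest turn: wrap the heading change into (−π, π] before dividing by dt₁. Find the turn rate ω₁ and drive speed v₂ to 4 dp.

ω₁ = -0.0436, v₂ = 9.6566

heading to target = atan2(-4−5, 0.5−4) = -1.9417
Δθ = wrap(-1.9417 − -1.8326) = -0.1091; ω₁ = Δθ/dt₁ = -0.0436
distance = √((0.5−4)² + (-4−5)²) = 9.6566; v₂ = distance/dt₂ = 9.6566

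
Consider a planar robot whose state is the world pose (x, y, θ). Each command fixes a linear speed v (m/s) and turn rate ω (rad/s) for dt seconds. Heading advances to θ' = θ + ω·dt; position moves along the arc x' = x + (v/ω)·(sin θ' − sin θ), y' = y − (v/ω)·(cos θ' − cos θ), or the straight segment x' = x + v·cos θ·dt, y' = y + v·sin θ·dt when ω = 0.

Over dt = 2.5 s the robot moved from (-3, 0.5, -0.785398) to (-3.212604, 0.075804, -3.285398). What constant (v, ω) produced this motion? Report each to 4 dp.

v = 0.2500, ω = -1.0000

Δθ = -3.285398 − -0.785398 = -2.500000
ω = Δθ/dt = -2.500000/2.5 = -1.0000
R = −Δy/(cos θ' − cos θ) = -0.2500
v = R·ω = -0.2500·-1.0000 = 0.2500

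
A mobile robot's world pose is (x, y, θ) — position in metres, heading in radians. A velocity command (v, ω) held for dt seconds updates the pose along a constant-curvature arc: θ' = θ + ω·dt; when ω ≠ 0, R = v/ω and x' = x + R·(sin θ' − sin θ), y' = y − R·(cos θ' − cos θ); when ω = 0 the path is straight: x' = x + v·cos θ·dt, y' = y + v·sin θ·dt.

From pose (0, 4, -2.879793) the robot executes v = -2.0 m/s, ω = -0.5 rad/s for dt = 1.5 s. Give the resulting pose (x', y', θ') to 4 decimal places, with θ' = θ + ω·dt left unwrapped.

θ' = -2.8798 + -0.5·1.5 = -3.6298
R = v/ω = -2.0/-0.5 = 4.0000
x' = 0 + 4.0000·(sin -3.6298 − sin -2.8798) = 2.9114
y' = 4 − 4.0000·(cos -3.6298 − cos -2.8798) = 3.6690

(2.9114, 3.6690, -3.6298)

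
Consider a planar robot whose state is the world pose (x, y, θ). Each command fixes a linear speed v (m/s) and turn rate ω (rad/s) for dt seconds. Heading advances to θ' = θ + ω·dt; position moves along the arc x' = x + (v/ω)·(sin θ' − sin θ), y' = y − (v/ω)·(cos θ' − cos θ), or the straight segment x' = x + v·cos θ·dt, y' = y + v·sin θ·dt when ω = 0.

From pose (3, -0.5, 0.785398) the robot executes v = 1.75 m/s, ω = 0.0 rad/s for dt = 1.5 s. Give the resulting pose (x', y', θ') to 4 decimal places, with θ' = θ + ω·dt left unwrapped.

θ' = 0.7854 + 0.0·1.5 = 0.7854
ω = 0 → straight: x' = 3 + 1.75·cos(0.7854)·1.5 = 4.8562
y' = -0.5 + 1.75·sin(0.7854)·1.5 = 1.3562

(4.8562, 1.3562, 0.7854)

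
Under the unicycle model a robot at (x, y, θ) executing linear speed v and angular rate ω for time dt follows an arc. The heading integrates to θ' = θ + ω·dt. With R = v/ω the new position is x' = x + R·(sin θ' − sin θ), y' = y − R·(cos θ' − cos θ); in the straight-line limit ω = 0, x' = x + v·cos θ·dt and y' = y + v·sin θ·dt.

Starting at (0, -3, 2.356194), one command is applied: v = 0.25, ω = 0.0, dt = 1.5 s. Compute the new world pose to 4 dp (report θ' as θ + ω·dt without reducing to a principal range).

(-0.2652, -2.7348, 2.3562)

θ' = 2.3562 + 0.0·1.5 = 2.3562
ω = 0 → straight: x' = 0 + 0.25·cos(2.3562)·1.5 = -0.2652
y' = -3 + 0.25·sin(2.3562)·1.5 = -2.7348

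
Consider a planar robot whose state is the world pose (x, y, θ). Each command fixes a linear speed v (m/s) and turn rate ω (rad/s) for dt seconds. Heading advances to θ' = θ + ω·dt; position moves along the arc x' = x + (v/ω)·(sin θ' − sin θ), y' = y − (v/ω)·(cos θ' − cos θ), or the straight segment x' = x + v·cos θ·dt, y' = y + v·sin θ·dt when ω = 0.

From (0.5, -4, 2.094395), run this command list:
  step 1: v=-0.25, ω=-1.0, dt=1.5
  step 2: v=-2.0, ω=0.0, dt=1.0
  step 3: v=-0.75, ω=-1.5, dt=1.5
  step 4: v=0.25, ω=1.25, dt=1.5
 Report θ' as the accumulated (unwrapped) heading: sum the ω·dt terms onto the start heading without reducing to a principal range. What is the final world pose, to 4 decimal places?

(-1.7689, -5.2077, 0.2194)

step 1: θ'=0.5944 (R=0.2500) → pose (0.4235, -4.3321, 0.5944)
step 2: θ'=0.5944 (straight) → pose (-1.2335, -5.4521, 0.5944)
step 3: θ'=-1.6556 (R=0.5000) → pose (-2.0117, -4.9955, -1.6556)
step 4: θ'=0.2194 (R=0.2000) → pose (-1.7689, -5.2077, 0.2194)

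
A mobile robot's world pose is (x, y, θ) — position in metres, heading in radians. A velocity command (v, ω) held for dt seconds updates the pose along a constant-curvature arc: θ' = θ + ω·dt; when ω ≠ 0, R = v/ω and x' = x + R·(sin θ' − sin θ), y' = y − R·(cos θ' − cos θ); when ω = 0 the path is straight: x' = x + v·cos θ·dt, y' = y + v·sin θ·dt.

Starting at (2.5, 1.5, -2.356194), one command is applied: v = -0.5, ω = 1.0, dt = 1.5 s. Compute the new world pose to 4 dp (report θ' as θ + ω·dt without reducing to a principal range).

θ' = -2.3562 + 1.0·1.5 = -0.8562
R = v/ω = -0.5/1.0 = -0.5000
x' = 2.5 + -0.5000·(sin -0.8562 − sin -2.3562) = 2.5241
y' = 1.5 − -0.5000·(cos -0.8562 − cos -2.3562) = 2.1812

(2.5241, 2.1812, -0.8562)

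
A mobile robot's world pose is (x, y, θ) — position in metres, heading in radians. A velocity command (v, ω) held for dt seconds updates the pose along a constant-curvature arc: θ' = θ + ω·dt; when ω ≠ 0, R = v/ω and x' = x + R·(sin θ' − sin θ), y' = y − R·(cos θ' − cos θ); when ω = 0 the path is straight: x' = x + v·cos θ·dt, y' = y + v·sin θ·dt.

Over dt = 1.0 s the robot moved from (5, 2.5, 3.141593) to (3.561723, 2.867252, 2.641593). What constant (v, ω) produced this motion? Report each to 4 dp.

v = 1.5000, ω = -0.5000

Δθ = 2.641593 − 3.141593 = -0.500000
ω = Δθ/dt = -0.500000/1.0 = -0.5000
R = Δx/(sin θ' − sin θ) = -3.0000
v = R·ω = -3.0000·-0.5000 = 1.5000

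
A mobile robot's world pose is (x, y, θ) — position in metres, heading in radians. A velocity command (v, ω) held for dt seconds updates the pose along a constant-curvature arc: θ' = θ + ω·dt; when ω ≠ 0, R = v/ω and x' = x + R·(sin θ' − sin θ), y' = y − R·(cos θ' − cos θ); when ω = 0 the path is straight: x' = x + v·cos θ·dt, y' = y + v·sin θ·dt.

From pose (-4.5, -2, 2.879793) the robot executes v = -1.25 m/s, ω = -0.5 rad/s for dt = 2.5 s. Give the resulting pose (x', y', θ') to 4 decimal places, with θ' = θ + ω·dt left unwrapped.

θ' = 2.8798 + -0.5·2.5 = 1.6298
R = v/ω = -1.25/-0.5 = 2.5000
x' = -4.5 + 2.5000·(sin 1.6298 − sin 2.8798) = -2.6514
y' = -2 − 2.5000·(cos 1.6298 − cos 2.8798) = -4.2674

(-2.6514, -4.2674, 1.6298)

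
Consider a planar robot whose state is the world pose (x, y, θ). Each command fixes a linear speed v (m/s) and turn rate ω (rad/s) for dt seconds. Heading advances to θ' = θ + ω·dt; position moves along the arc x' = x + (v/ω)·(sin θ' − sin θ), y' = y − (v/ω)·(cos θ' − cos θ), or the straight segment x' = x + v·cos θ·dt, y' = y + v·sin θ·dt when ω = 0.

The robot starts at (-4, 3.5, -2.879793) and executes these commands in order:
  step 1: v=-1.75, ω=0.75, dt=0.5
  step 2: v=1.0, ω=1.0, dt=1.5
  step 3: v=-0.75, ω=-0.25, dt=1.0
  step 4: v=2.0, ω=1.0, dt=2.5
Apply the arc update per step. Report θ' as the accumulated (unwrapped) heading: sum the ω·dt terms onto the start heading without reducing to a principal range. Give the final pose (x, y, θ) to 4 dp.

step 1: θ'=-2.5048 (R=-2.3333) → pose (-3.2165, 3.8778, -2.5048)
step 2: θ'=-1.0048 (R=1.0000) → pose (-3.4659, 2.5376, -1.0048)
step 3: θ'=-1.2548 (R=3.0000) → pose (-3.7852, 3.2140, -1.2548)
step 4: θ'=1.2452 (R=2.0000) → pose (0.0107, 3.1958, 1.2452)

(0.0107, 3.1958, 1.2452)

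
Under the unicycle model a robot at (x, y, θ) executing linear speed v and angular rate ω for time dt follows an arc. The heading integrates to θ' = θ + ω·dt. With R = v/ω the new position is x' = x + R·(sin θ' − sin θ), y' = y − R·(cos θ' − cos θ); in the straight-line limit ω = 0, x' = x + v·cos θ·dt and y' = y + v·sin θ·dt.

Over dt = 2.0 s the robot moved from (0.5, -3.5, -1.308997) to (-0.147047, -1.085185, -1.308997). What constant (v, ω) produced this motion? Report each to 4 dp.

Δθ = -1.308997 − -1.308997 = 0.000000
ω = Δθ/dt = 0.000000/2.0 = 0.0000
ω = 0 → v = (Δx·cos θ + Δy·sin θ)/dt = -1.2500

v = -1.2500, ω = 0.0000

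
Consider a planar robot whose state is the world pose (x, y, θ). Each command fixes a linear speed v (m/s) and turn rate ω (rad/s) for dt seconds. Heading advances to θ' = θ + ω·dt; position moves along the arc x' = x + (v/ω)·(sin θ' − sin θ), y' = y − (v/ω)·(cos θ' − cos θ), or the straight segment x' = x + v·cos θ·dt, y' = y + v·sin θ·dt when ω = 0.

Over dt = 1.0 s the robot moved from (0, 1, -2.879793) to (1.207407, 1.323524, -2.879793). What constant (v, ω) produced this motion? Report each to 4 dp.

v = -1.2500, ω = 0.0000

Δθ = -2.879793 − -2.879793 = 0.000000
ω = Δθ/dt = 0.000000/1.0 = 0.0000
ω = 0 → v = (Δx·cos θ + Δy·sin θ)/dt = -1.2500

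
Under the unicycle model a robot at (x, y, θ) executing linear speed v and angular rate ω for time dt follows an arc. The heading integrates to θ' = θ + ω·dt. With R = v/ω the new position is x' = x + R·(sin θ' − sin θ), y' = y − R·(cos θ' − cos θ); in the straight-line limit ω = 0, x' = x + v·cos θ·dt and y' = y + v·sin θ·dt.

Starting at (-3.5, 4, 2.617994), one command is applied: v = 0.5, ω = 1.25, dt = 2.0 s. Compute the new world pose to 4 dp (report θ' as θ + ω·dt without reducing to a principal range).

θ' = 2.6180 + 1.25·2.0 = 5.1180
R = v/ω = 0.5/1.25 = 0.4000
x' = -3.5 + 0.4000·(sin 5.1180 − sin 2.6180) = -4.0675
y' = 4 − 0.4000·(cos 5.1180 − cos 2.6180) = 3.4958

(-4.0675, 3.4958, 5.1180)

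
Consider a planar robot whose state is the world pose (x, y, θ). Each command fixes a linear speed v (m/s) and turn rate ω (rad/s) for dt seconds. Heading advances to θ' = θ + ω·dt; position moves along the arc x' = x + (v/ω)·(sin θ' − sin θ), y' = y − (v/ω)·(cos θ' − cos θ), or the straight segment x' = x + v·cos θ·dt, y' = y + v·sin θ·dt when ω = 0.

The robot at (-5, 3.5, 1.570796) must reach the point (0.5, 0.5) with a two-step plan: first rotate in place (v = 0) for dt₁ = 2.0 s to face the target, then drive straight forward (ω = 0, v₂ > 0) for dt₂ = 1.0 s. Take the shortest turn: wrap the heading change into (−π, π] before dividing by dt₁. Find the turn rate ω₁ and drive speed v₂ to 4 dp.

ω₁ = -1.0351, v₂ = 6.2650

heading to target = atan2(0.5−3.5, 0.5−-5) = -0.4993
Δθ = wrap(-0.4993 − 1.5708) = -2.0701; ω₁ = Δθ/dt₁ = -1.0351
distance = √((0.5−-5)² + (0.5−3.5)²) = 6.2650; v₂ = distance/dt₂ = 6.2650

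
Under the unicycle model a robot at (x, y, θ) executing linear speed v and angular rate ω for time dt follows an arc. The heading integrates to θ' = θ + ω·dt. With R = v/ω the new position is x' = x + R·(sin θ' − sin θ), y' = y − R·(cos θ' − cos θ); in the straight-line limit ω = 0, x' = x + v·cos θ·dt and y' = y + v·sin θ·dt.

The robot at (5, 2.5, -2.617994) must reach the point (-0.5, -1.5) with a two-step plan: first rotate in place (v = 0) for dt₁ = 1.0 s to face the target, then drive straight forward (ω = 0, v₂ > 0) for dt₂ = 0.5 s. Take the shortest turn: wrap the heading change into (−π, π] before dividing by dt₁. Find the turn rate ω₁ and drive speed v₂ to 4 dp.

ω₁ = 0.1052, v₂ = 13.6015

heading to target = atan2(-1.5−2.5, -0.5−5) = -2.5128
Δθ = wrap(-2.5128 − -2.6180) = 0.1052; ω₁ = Δθ/dt₁ = 0.1052
distance = √((-0.5−5)² + (-1.5−2.5)²) = 6.8007; v₂ = distance/dt₂ = 13.6015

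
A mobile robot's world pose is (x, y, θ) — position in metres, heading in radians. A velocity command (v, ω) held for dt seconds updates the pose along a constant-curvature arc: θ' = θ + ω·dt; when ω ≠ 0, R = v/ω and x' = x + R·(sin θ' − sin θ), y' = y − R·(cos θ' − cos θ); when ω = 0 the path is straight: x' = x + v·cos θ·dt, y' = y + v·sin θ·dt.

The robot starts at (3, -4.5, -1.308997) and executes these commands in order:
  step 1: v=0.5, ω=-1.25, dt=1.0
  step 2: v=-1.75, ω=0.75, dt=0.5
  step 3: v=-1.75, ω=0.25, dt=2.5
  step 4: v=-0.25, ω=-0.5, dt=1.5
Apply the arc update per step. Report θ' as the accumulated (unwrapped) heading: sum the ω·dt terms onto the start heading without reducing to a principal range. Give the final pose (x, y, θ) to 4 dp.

(4.8631, 0.1215, -2.3090)

step 1: θ'=-2.5590 (R=-0.4000) → pose (2.8337, -4.9375, -2.5590)
step 2: θ'=-2.1840 (R=-2.3333) → pose (3.4581, -4.3319, -2.1840)
step 3: θ'=-1.5590 (R=-7.0000) → pose (4.7330, -0.2209, -1.5590)
step 4: θ'=-2.3090 (R=0.5000) → pose (4.8631, 0.1215, -2.3090)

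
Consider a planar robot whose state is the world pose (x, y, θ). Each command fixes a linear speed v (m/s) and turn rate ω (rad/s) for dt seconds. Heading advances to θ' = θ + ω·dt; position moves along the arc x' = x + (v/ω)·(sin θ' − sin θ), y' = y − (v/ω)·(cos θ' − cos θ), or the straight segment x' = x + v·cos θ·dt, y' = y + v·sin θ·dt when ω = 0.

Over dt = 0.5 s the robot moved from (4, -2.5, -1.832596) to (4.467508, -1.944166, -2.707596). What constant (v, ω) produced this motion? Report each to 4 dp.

Δθ = -2.707596 − -1.832596 = -0.875000
ω = Δθ/dt = -0.875000/0.5 = -1.7500
R = −Δy/(cos θ' − cos θ) = 0.8571
v = R·ω = 0.8571·-1.7500 = -1.5000

v = -1.5000, ω = -1.7500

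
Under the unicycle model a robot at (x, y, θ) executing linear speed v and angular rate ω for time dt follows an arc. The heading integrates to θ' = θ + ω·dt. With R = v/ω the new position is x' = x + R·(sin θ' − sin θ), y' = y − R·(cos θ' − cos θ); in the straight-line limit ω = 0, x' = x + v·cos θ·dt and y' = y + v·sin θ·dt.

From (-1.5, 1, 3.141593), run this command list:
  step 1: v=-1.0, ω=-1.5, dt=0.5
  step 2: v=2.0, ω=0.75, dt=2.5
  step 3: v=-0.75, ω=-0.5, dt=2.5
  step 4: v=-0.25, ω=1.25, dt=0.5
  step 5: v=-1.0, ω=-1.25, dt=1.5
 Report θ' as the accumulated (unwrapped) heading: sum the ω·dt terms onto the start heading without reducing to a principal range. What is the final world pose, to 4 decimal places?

(-2.4398, 0.3378, 1.7666)

step 1: θ'=2.3916 (R=0.6667) → pose (-1.0456, 0.8211, 2.3916)
step 2: θ'=4.2666 (R=2.6667) → pose (-5.2693, 0.0198, 4.2666)
step 3: θ'=3.0166 (R=1.5000) → pose (-3.7289, 0.8613, 3.0166)
step 4: θ'=3.6416 (R=-0.2000) → pose (-3.6081, 0.8842, 3.6416)
step 5: θ'=1.7666 (R=0.8000) → pose (-2.4398, 0.3378, 1.7666)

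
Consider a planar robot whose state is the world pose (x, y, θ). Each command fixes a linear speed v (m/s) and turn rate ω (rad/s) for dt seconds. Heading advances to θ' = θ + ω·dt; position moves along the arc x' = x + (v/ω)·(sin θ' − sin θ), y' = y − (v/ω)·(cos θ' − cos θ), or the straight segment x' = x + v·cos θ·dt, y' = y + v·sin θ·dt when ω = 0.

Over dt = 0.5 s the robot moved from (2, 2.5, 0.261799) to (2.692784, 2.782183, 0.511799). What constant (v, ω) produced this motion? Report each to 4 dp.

Δθ = 0.511799 − 0.261799 = 0.250000
ω = Δθ/dt = 0.250000/0.5 = 0.5000
R = Δx/(sin θ' − sin θ) = 3.0000
v = R·ω = 3.0000·0.5000 = 1.5000

v = 1.5000, ω = 0.5000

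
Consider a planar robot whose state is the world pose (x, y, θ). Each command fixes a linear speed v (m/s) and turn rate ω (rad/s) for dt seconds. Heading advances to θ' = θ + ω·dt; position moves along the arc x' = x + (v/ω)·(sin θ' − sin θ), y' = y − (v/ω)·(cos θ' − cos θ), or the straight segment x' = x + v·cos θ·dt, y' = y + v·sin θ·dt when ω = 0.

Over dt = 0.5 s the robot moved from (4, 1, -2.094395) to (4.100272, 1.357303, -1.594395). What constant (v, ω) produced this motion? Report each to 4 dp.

Δθ = -1.594395 − -2.094395 = 0.500000
ω = Δθ/dt = 0.500000/0.5 = 1.0000
R = −Δy/(cos θ' − cos θ) = -0.7500
v = R·ω = -0.7500·1.0000 = -0.7500

v = -0.7500, ω = 1.0000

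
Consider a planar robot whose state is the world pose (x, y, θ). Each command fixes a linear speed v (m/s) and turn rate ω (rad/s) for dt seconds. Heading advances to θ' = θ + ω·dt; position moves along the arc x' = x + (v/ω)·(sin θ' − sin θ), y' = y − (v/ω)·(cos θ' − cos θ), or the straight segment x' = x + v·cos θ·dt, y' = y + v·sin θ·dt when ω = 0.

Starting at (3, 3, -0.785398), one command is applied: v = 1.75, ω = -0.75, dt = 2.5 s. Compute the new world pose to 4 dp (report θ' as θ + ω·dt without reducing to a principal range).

(2.4300, -0.7183, -2.6604)

θ' = -0.7854 + -0.75·2.5 = -2.6604
R = v/ω = 1.75/-0.75 = -2.3333
x' = 3 + -2.3333·(sin -2.6604 − sin -0.7854) = 2.4300
y' = 3 − -2.3333·(cos -2.6604 − cos -0.7854) = -0.7183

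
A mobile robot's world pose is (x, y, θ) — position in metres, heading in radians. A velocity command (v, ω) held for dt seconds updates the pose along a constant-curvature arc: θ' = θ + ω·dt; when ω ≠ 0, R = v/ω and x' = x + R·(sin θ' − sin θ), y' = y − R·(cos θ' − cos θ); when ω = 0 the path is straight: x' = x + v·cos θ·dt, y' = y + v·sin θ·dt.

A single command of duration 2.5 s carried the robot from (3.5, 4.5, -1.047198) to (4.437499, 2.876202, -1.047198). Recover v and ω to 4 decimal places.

Δθ = -1.047198 − -1.047198 = 0.000000
ω = Δθ/dt = 0.000000/2.5 = 0.0000
ω = 0 → v = (Δx·cos θ + Δy·sin θ)/dt = 0.7500

v = 0.7500, ω = 0.0000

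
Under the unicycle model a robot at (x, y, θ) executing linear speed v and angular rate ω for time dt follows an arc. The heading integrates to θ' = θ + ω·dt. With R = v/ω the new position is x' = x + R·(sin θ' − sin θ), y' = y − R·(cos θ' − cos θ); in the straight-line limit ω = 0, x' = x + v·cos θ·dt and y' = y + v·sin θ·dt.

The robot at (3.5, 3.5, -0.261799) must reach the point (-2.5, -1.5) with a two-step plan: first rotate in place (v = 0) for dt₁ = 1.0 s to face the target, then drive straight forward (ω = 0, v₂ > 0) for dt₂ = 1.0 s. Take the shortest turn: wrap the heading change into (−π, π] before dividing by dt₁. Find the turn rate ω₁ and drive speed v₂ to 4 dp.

ω₁ = -2.1851, v₂ = 7.8102

heading to target = atan2(-1.5−3.5, -2.5−3.5) = -2.4469
Δθ = wrap(-2.4469 − -0.2618) = -2.1851; ω₁ = Δθ/dt₁ = -2.1851
distance = √((-2.5−3.5)² + (-1.5−3.5)²) = 7.8102; v₂ = distance/dt₂ = 7.8102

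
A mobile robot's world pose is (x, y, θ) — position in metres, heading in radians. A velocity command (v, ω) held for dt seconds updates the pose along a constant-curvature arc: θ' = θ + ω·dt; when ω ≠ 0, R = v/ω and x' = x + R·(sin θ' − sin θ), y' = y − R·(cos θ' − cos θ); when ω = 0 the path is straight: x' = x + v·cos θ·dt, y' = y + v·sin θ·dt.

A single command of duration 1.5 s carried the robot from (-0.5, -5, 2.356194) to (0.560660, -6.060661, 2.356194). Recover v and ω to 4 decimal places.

Δθ = 2.356194 − 2.356194 = 0.000000
ω = Δθ/dt = 0.000000/1.5 = 0.0000
ω = 0 → v = (Δx·cos θ + Δy·sin θ)/dt = -1.0000

v = -1.0000, ω = 0.0000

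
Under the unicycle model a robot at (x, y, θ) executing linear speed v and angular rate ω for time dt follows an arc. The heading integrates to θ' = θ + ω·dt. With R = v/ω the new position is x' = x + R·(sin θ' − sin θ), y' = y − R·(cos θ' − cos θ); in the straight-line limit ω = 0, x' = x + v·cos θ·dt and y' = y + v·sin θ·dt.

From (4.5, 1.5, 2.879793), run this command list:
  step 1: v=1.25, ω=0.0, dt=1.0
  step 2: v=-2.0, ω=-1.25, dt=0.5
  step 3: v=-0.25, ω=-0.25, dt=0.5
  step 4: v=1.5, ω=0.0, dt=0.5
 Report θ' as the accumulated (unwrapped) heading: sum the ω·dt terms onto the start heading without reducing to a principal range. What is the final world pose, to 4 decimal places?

step 1: θ'=2.8798 (straight) → pose (3.2926, 1.8235, 2.8798)
step 2: θ'=2.2548 (R=1.6000) → pose (4.1186, 1.2891, 2.2548)
step 3: θ'=2.1298 (R=1.0000) → pose (4.1913, 1.1875, 2.1298)
step 4: θ'=2.1298 (straight) → pose (3.7935, 1.8234, 2.1298)

(3.7935, 1.8234, 2.1298)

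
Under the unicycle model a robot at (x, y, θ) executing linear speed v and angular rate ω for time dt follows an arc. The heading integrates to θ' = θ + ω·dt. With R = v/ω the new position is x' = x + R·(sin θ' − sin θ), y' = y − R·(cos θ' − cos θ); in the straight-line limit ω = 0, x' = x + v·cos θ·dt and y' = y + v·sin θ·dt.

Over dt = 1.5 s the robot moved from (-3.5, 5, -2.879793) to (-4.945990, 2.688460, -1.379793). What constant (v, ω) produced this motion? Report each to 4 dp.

v = 2.0000, ω = 1.0000

Δθ = -1.379793 − -2.879793 = 1.500000
ω = Δθ/dt = 1.500000/1.5 = 1.0000
R = −Δy/(cos θ' − cos θ) = 2.0000
v = R·ω = 2.0000·1.0000 = 2.0000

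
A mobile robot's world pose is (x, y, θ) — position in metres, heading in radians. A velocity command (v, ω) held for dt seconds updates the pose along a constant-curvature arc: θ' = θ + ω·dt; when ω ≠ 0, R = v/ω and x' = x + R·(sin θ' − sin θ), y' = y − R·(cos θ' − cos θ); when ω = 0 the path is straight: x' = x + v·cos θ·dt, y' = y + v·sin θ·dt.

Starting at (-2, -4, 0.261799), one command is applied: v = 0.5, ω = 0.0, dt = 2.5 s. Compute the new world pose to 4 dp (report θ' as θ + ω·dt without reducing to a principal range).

(-0.7926, -3.6765, 0.2618)

θ' = 0.2618 + 0.0·2.5 = 0.2618
ω = 0 → straight: x' = -2 + 0.5·cos(0.2618)·2.5 = -0.7926
y' = -4 + 0.5·sin(0.2618)·2.5 = -3.6765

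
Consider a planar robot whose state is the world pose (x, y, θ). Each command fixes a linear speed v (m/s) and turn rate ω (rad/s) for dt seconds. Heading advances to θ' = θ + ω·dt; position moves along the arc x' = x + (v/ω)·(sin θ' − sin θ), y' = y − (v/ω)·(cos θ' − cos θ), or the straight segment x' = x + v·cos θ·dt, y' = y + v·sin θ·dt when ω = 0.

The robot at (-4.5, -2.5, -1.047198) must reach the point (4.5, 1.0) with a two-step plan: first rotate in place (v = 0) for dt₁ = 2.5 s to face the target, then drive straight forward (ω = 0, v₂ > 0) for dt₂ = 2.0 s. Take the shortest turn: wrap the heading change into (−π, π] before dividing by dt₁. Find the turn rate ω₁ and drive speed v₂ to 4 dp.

ω₁ = 0.5672, v₂ = 4.8283

heading to target = atan2(1−-2.5, 4.5−-4.5) = 0.3709
Δθ = wrap(0.3709 − -1.0472) = 1.4181; ω₁ = Δθ/dt₁ = 0.5672
distance = √((4.5−-4.5)² + (1−-2.5)²) = 9.6566; v₂ = distance/dt₂ = 4.8283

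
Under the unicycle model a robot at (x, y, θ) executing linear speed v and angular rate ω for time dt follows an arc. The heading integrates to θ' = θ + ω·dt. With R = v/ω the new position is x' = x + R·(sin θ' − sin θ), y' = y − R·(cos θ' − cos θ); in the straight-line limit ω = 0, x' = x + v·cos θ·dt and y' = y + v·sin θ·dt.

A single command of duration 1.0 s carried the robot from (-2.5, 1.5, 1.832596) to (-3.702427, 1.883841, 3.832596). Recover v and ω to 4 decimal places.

v = 1.5000, ω = 2.0000

Δθ = 3.832596 − 1.832596 = 2.000000
ω = Δθ/dt = 2.000000/1.0 = 2.0000
R = Δx/(sin θ' − sin θ) = 0.7500
v = R·ω = 0.7500·2.0000 = 1.5000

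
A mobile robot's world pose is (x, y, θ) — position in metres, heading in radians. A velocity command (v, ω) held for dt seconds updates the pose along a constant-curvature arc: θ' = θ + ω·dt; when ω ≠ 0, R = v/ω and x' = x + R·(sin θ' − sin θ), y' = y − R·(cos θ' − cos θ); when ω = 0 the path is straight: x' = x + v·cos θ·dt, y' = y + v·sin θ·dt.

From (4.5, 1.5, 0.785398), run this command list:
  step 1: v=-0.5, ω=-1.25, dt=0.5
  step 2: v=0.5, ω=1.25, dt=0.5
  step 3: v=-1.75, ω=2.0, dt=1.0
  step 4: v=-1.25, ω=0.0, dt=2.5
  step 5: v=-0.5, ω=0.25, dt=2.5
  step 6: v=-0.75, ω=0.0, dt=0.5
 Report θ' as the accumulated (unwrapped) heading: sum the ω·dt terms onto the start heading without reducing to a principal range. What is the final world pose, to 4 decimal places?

(9.3326, -0.9826, 3.4104)

step 1: θ'=0.1604 (R=0.4000) → pose (4.2810, 1.3880, 0.1604)
step 2: θ'=0.7854 (R=0.4000) → pose (4.5000, 1.5000, 0.7854)
step 3: θ'=2.7854 (R=-0.8750) → pose (4.8136, 0.0612, 2.7854)
step 4: θ'=2.7854 (straight) → pose (7.7424, -1.0285, 2.7854)
step 5: θ'=3.4104 (R=-2.0000) → pose (8.9710, -1.0822, 3.4104)
step 6: θ'=3.4104 (straight) → pose (9.3326, -0.9826, 3.4104)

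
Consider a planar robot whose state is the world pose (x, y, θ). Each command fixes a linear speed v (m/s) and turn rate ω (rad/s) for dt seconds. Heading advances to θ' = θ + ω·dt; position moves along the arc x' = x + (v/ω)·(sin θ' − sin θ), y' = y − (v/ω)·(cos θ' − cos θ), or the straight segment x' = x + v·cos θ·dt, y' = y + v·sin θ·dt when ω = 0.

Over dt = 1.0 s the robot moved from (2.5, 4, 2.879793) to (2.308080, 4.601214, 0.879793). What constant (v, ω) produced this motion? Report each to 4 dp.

v = 0.7500, ω = -2.0000

Δθ = 0.879793 − 2.879793 = -2.000000
ω = Δθ/dt = -2.000000/1.0 = -2.0000
R = −Δy/(cos θ' − cos θ) = -0.3750
v = R·ω = -0.3750·-2.0000 = 0.7500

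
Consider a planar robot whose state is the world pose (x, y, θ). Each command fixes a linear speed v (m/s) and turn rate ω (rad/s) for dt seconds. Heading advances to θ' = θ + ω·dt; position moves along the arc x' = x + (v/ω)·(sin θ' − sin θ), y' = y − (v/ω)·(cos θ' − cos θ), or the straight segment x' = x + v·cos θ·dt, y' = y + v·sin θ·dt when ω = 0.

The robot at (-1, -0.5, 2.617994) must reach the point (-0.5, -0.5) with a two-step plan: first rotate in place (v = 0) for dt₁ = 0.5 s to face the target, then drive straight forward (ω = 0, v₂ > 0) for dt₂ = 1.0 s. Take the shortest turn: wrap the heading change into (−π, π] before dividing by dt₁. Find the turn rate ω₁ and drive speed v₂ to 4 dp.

heading to target = atan2(-0.5−-0.5, -0.5−-1) = 0.0000
Δθ = wrap(0.0000 − 2.6180) = -2.6180; ω₁ = Δθ/dt₁ = -5.2360
distance = √((-0.5−-1)² + (-0.5−-0.5)²) = 0.5000; v₂ = distance/dt₂ = 0.5000

ω₁ = -5.2360, v₂ = 0.5000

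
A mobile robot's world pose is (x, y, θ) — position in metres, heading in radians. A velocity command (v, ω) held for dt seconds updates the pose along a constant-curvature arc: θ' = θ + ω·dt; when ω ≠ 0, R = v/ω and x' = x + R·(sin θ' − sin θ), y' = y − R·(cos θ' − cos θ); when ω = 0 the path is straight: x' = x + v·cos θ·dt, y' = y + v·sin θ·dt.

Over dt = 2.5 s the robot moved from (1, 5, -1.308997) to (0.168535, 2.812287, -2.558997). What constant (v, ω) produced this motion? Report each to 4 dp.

Δθ = -2.558997 − -1.308997 = -1.250000
ω = Δθ/dt = -1.250000/2.5 = -0.5000
R = −Δy/(cos θ' − cos θ) = -2.0000
v = R·ω = -2.0000·-0.5000 = 1.0000

v = 1.0000, ω = -0.5000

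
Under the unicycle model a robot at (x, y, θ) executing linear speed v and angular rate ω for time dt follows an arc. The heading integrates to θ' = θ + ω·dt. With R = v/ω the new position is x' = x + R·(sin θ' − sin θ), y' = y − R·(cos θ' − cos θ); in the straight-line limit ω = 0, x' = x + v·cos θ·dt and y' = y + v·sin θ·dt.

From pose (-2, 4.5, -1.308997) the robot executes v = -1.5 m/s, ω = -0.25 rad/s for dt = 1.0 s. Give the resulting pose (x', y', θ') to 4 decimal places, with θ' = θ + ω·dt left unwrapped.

(-2.2040, 5.9821, -1.5590)

θ' = -1.3090 + -0.25·1.0 = -1.5590
R = v/ω = -1.5/-0.25 = 6.0000
x' = -2 + 6.0000·(sin -1.5590 − sin -1.3090) = -2.2040
y' = 4.5 − 6.0000·(cos -1.5590 − cos -1.3090) = 5.9821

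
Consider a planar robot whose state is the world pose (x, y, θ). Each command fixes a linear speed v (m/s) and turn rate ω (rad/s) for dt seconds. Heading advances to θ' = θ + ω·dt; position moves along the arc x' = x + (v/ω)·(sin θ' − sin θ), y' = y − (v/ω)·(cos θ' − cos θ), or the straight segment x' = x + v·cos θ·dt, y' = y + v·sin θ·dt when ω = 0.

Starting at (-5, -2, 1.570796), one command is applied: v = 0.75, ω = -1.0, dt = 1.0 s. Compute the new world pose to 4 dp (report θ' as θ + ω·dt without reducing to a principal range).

(-4.6552, -1.3689, 0.5708)

θ' = 1.5708 + -1.0·1.0 = 0.5708
R = v/ω = 0.75/-1.0 = -0.7500
x' = -5 + -0.7500·(sin 0.5708 − sin 1.5708) = -4.6552
y' = -2 − -0.7500·(cos 0.5708 − cos 1.5708) = -1.3689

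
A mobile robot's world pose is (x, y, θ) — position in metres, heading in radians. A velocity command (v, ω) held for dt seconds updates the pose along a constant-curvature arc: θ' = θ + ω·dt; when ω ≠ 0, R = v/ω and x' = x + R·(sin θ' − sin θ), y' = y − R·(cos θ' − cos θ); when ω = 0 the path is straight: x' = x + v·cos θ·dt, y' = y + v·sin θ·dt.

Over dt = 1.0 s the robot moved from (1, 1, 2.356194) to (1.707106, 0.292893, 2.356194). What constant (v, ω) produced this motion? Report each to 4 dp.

Δθ = 2.356194 − 2.356194 = 0.000000
ω = Δθ/dt = 0.000000/1.0 = 0.0000
ω = 0 → v = (Δx·cos θ + Δy·sin θ)/dt = -1.0000

v = -1.0000, ω = 0.0000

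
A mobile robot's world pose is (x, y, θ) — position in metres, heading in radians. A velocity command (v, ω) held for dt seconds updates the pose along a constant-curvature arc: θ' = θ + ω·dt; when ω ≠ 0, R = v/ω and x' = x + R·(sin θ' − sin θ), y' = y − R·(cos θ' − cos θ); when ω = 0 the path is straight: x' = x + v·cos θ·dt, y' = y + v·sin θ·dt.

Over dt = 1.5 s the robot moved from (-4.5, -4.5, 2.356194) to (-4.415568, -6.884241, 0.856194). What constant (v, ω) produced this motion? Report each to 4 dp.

Δθ = 0.856194 − 2.356194 = -1.500000
ω = Δθ/dt = -1.500000/1.5 = -1.0000
R = −Δy/(cos θ' − cos θ) = 1.7500
v = R·ω = 1.7500·-1.0000 = -1.7500

v = -1.7500, ω = -1.0000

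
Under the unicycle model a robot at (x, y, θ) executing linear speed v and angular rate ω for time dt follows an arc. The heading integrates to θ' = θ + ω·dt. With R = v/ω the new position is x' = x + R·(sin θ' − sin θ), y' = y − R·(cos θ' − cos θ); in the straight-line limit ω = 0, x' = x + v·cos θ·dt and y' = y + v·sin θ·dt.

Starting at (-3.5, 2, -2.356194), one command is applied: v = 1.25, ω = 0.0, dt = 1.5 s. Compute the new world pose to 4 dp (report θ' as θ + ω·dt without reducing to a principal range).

(-4.8258, 0.6742, -2.3562)

θ' = -2.3562 + 0.0·1.5 = -2.3562
ω = 0 → straight: x' = -3.5 + 1.25·cos(-2.3562)·1.5 = -4.8258
y' = 2 + 1.25·sin(-2.3562)·1.5 = 0.6742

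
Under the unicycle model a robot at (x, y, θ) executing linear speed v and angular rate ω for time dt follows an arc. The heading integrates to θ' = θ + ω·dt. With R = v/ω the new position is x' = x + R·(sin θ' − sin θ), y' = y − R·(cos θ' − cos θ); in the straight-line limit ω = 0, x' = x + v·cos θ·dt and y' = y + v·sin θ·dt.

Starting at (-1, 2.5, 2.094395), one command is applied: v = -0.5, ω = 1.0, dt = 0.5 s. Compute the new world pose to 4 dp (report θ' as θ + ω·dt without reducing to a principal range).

θ' = 2.0944 + 1.0·0.5 = 2.5944
R = v/ω = -0.5/1.0 = -0.5000
x' = -1 + -0.5000·(sin 2.5944 − sin 2.0944) = -0.8271
y' = 2.5 − -0.5000·(cos 2.5944 − cos 2.0944) = 2.3230

(-0.8271, 2.3230, 2.5944)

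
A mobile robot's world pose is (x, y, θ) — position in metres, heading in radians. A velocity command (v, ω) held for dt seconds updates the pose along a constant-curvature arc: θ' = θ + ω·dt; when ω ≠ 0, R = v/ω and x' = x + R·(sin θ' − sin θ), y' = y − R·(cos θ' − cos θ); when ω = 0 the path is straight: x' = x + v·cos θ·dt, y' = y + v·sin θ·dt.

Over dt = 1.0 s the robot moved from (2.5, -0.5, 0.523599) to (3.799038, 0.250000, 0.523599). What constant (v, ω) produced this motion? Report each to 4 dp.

v = 1.5000, ω = 0.0000

Δθ = 0.523599 − 0.523599 = 0.000000
ω = Δθ/dt = 0.000000/1.0 = 0.0000
ω = 0 → v = (Δx·cos θ + Δy·sin θ)/dt = 1.5000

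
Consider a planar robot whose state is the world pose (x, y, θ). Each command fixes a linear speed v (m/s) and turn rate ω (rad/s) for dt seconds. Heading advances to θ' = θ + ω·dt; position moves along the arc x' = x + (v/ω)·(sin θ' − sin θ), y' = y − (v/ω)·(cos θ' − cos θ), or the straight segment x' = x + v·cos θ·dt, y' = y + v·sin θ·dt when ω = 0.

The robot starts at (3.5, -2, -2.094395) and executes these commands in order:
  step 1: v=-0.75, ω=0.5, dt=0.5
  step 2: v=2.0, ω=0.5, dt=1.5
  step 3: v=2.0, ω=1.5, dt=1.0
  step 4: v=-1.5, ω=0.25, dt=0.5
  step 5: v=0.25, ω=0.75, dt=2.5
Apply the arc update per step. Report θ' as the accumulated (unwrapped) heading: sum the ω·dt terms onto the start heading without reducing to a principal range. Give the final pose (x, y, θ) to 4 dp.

step 1: θ'=-1.8444 (R=-1.5000) → pose (3.6452, -1.6553, -1.8444)
step 2: θ'=-1.0944 (R=4.0000) → pose (3.9418, -4.5704, -1.0944)
step 3: θ'=0.4056 (R=1.3333) → pose (5.6528, -5.1841, 0.4056)
step 4: θ'=0.5306 (R=-6.0000) → pose (4.9839, -5.5223, 0.5306)
step 5: θ'=2.4056 (R=0.3333) → pose (5.0390, -4.9878, 2.4056)

(5.0390, -4.9878, 2.4056)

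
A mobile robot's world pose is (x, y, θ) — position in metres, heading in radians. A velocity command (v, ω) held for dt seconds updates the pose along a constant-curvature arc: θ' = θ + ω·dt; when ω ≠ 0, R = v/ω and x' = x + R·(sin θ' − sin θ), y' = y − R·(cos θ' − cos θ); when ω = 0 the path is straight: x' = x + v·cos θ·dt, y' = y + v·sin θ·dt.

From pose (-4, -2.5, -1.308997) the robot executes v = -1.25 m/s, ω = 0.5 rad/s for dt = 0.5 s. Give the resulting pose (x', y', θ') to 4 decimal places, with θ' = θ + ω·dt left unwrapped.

(-4.2352, -1.9227, -1.0590)

θ' = -1.3090 + 0.5·0.5 = -1.0590
R = v/ω = -1.25/0.5 = -2.5000
x' = -4 + -2.5000·(sin -1.0590 − sin -1.3090) = -4.2352
y' = -2.5 − -2.5000·(cos -1.0590 − cos -1.3090) = -1.9227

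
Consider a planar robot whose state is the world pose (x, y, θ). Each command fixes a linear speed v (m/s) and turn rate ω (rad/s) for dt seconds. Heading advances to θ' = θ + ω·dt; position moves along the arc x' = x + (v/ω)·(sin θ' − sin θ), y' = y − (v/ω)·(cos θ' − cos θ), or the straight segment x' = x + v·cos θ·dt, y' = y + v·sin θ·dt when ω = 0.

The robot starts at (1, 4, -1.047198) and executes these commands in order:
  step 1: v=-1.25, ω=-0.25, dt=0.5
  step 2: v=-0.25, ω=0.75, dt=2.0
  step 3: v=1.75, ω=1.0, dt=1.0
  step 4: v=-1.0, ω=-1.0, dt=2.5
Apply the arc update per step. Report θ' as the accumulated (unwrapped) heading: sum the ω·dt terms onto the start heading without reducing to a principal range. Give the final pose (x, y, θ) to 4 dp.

(-0.4495, 5.8338, -1.1722)

step 1: θ'=-1.1722 (R=5.0000) → pose (0.7221, 4.5594, -1.1722)
step 2: θ'=0.3278 (R=-0.3333) → pose (0.3076, 4.7456, 0.3278)
step 3: θ'=1.3278 (R=1.7500) → pose (1.4427, 5.9813, 1.3278)
step 4: θ'=-1.1722 (R=1.0000) → pose (-0.4495, 5.8338, -1.1722)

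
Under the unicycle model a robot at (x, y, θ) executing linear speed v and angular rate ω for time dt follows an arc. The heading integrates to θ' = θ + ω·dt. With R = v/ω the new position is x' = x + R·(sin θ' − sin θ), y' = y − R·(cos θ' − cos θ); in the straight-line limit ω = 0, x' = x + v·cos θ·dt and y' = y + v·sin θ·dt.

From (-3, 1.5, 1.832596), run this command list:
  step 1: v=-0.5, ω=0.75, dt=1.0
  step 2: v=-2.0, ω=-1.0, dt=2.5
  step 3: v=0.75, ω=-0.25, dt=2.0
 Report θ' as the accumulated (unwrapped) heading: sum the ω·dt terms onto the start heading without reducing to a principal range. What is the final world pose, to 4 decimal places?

(-2.1416, -2.8287, -0.4174)

step 1: θ'=2.5826 (R=-0.6667) → pose (-2.7096, 1.1074, 2.5826)
step 2: θ'=0.0826 (R=2.0000) → pose (-3.6053, -2.5814, 0.0826)
step 3: θ'=-0.4174 (R=-3.0000) → pose (-2.1416, -2.8287, -0.4174)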